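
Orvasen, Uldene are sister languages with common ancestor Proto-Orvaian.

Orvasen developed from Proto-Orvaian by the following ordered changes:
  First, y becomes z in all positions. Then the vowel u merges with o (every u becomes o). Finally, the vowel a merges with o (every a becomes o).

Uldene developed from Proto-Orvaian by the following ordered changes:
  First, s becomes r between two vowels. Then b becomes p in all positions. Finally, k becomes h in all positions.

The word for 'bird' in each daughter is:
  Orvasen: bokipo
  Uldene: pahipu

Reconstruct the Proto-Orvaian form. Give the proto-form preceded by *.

Position 1: Orvasen has b, Uldene has p. Orvasen preserves b here (none of its changes turn any other segment into b), so the proto-segment is *b.
Position 3: Orvasen has k, Uldene has h. Orvasen preserves k here (none of its changes turn any other segment into k), so the proto-segment is *k.
Position 2: Orvasen has o, Uldene has a. Uldene preserves a here (none of its changes turn any other segment into a), so the proto-segment is *a.
This points to *bakipu. Verify forward in each daughter:
Orvasen: start from *bakipu.
  rule 1: no change — bakipu
  rule 2 (vowel merger): bakipu → bakipo
  rule 3 (vowel merger): bakipo → bokipo
  ⇒ Orvasen bokipo
Uldene: *bakipu
  bakipu (rule 1 does not apply)
  bakipu → pakipu   [unconditioned shift]
  pakipu → pahipu   [unconditioned shift]
  giving Uldene pahipu.
Only *bakipu yields all of Orvasen bokipo, Uldene pahipu.

*bakipu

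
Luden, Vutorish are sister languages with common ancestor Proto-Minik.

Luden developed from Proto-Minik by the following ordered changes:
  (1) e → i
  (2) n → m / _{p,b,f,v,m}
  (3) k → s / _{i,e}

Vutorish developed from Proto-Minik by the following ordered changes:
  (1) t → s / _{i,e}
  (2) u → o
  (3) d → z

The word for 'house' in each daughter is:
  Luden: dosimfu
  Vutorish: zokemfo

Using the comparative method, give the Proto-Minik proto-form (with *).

Position 4: Luden has i, Vutorish has e. Vutorish preserves e here (none of its changes turn any other segment into e), so the proto-segment is *e.
Position 1: Luden has d, Vutorish has z. Luden preserves d here (none of its changes turn any other segment into d), so the proto-segment is *d.
Verify the candidate proto-form against each daughter:
Luden: *dokemfu > dokimfu > dosimfu  (by vowel merger, palatalisation)
Vutorish: *dokemfu
  dokemfu (rule 1 does not apply)
  dokemfu → dokemfo   [vowel merger]
  dokemfo → zokemfo   [unconditioned shift]
  giving Vutorish zokemfo.
*dokemfu is the unique common source.

*dokemfu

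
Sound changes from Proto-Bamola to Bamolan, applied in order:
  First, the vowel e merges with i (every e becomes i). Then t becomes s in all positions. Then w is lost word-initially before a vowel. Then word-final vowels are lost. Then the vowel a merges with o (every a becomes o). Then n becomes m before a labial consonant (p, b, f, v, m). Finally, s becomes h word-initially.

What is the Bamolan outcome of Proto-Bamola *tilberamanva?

Bamolan: *tilberamanva > tilbiramanva > silbiramanva > silbiramanv > silbiromonv > silbiromomv > hilbiromomv  (by vowel merger, unconditioned shift, apocope, vowel merger, nasal place assimilation, debuccalisation)

hilbiromomv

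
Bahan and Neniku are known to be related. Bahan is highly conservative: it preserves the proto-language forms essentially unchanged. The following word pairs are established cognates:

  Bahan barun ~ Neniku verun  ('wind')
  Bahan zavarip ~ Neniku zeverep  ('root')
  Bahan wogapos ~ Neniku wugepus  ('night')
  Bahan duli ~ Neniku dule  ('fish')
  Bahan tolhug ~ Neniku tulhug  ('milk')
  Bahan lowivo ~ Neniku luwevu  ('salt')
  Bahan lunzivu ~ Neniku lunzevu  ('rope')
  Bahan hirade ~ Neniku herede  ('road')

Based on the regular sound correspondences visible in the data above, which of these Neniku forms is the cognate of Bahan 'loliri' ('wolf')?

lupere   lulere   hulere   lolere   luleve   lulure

lulere

wogapos ~ wugepus, tolhug ~ tulhug — Bahan o corresponds to Neniku u after a consonant, before a consonant other than r, m, n, p, b, f, v.
hirade ~ herede — Bahan i corresponds to Neniku e after a consonant, before r.
duli ~ dule — Bahan i corresponds to Neniku e word-finally.
Applying these to Bahan 'loliri':
  loliri → luliri   (o→u after a consonant, before a consonant other than r, m, n, p, b, f, v)
  luliri → luleri   (i→e after a consonant, before r)
  luleri → lulere   (i→e word-finally)
So the Neniku cognate is 'lulere'.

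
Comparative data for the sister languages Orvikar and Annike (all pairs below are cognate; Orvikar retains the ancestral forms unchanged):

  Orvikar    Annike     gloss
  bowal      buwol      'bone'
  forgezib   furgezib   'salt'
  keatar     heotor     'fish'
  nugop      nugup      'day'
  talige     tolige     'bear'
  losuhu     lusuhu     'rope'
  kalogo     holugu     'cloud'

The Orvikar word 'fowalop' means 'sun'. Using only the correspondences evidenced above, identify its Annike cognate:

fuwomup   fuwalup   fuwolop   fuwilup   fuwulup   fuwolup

bowal ~ buwol, losuhu ~ lusuhu — Orvikar o corresponds to Annike u after a consonant, before a consonant other than r, m, n, p, b, f, v.
bowal ~ buwol, talige ~ tolige — Orvikar a corresponds to Annike o after a consonant, before a consonant other than r, m, n, p, b, f, v.
nugop ~ nugup — Orvikar o corresponds to Annike u after a consonant, before a labial obstruent.
Applying these to Orvikar 'fowalop':
  fowalop → fuwalop   (o→u after a consonant, before a consonant other than r, m, n, p, b, f, v)
  fuwalop → fuwolop   (a→o after a consonant, before a consonant other than r, m, n, p, b, f, v)
  fuwolop → fuwolup   (o→u after a consonant, before a labial obstruent)
So the Annike cognate is 'fuwolup'.

fuwolup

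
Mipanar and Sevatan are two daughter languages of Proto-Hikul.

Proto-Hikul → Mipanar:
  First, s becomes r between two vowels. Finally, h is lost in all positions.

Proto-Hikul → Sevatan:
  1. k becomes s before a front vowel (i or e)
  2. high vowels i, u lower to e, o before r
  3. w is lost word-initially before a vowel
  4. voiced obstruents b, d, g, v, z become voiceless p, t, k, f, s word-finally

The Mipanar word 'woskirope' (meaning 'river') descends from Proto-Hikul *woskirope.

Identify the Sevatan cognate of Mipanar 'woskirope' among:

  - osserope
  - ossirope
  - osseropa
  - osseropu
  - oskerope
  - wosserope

osserope

Sevatan: start from *woskirope.
  rule 1 (palatalisation): woskirope → wossirope
  rule 2 (pre-rhotic lowering): wossirope → wosserope
  rule 3 (glide loss): wosserope → osserope
  rule 4: no change — osserope
  ⇒ Sevatan osserope
Only 'osserope' matches the regular Sevatan development of *woskirope.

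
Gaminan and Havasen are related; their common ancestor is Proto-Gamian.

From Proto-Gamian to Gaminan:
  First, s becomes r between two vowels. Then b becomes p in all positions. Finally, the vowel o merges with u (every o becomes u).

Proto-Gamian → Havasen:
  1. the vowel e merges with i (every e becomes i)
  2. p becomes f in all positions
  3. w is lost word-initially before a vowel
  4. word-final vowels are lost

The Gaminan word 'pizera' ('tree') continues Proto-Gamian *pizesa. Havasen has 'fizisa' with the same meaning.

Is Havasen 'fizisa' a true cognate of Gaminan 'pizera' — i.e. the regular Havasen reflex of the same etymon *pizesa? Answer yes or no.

no

Derive the expected Havasen reflex of *pizesa:
Havasen: start from *pizesa.
  rule 1 (vowel merger): pizesa → pizisa
  rule 2 (unconditioned shift): pizisa → fizisa
  rule 3: no change — fizisa
  rule 4 (apocope): fizisa → fizis
  ⇒ Havasen fizis
The regular Havasen reflex would be 'fizis', but the attested form is 'fizisa'. The correspondence is irregular, so they are not cognates (the Havasen form has a different source).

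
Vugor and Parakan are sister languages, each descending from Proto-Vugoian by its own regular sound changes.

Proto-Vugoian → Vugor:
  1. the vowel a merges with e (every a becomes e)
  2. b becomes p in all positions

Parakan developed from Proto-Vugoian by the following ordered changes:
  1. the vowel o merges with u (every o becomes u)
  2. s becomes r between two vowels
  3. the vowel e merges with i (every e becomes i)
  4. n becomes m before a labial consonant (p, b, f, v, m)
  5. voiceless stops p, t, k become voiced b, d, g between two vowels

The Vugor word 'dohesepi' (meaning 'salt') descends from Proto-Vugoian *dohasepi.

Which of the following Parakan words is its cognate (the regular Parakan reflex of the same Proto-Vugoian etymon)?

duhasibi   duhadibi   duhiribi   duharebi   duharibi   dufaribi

duharibi

Parakan: *dohasepi > duhasepi > duharepi > duharipi > duharibi  (by vowel merger, rhotacism, vowel merger, intervocalic voicing)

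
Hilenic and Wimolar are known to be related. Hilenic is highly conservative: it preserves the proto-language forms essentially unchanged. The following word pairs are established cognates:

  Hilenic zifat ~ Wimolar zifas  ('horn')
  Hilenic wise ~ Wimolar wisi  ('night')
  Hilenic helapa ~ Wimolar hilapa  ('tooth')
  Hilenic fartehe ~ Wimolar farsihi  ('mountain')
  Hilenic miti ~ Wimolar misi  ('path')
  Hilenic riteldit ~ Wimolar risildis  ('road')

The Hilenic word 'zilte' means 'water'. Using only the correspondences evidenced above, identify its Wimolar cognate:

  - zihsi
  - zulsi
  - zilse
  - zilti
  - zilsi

fartehe ~ farsihi — Hilenic t corresponds to Wimolar s after a consonant, before a front vowel.
wise ~ wisi, fartehe ~ farsihi — Hilenic e corresponds to Wimolar i word-finally.
Applying these to Hilenic 'zilte':
  zilte → zilse   (t→s after a consonant, before a front vowel)
  zilse → zilsi   (e→i word-finally)
So the Wimolar cognate is 'zilsi'.

zilsi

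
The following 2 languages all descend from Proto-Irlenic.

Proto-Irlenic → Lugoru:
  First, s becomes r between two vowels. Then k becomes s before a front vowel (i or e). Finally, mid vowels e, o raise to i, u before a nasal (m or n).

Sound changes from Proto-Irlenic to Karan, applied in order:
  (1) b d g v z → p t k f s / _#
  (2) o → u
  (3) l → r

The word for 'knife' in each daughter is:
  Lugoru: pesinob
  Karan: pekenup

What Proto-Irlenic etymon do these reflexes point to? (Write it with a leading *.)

Position 3: Lugoru has s, Karan has k. Taking the neighbouring segments as reconstructed: Lugoru s can only go back to *k; Karan k can only go back to *k — the one source consistent with every daughter is *k.
Position 4: Lugoru has i, Karan has e. Karan preserves e here (none of its changes turn any other segment into e), so the proto-segment is *e.
Verify the candidate proto-form against each daughter:
Lugoru: start from *pekenob.
  rule 1: no change — pekenob
  rule 2 (palatalisation): pekenob → pesenob
  rule 3 (pre-nasal raising): pesenob → pesinob
  ⇒ Lugoru pesinob
Karan: *pekenob
  pekenob → pekenop   [final devoicing]
  pekenop → pekenup   [vowel merger]
  pekenup (rule 3 does not apply)
  giving Karan pekenup.
Only *pekenob yields all of Lugoru pesinob, Karan pekenup.

*pekenob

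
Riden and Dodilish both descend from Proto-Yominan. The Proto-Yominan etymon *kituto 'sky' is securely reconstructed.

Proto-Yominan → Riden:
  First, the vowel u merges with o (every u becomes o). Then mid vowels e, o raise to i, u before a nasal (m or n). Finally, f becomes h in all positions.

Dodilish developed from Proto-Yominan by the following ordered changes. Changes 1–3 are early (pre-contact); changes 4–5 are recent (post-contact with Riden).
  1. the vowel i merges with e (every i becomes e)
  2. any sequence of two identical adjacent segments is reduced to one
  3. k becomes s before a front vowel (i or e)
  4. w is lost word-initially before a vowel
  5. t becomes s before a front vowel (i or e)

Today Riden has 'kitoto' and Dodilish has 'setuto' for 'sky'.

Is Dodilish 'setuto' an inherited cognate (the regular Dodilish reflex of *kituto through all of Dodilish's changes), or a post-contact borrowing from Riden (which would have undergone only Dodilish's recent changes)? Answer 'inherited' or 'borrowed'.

inherited

If inherited, *kituto would pass through all of Dodilish's changes:
Dodilish: start from *kituto.
  rule 1 (vowel merger): kituto → ketuto
  rule 2: no change — ketuto
  rule 3 (palatalisation): ketuto → setuto
  rule 4: no change — setuto
  rule 5: no change — setuto
  ⇒ Dodilish setuto
If borrowed from Riden 'kitoto' after the early changes, it would undergo only the recent ones:
  rule 4 (glide loss): no change (kitoto)
  rule 5 (palatalisation): no change (kitoto)
  ⇒ as a loan: kitoto
Dodilish 'setuto' matches the inherited outcome exactly, so it is an inherited cognate, not a loan.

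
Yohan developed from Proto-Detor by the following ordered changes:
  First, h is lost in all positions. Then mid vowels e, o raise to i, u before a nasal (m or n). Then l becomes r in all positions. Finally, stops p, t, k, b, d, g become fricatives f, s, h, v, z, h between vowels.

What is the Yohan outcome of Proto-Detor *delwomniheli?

derwumnieri

Yohan: start from *delwomniheli.
  rule 1 (h-loss): delwomniheli → delwomnieli
  rule 2 (pre-nasal raising): delwomnieli → delwumnieli
  rule 3 (unconditioned shift): delwumnieli → derwumnieri
  rule 4: no change — derwumnieri
  ⇒ Yohan derwumnieri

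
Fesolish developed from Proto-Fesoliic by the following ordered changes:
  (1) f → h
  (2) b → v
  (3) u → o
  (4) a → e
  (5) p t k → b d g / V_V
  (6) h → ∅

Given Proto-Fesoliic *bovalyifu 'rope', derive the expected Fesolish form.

Fesolish: start from *bovalyifu.
  rule 1 (unconditioned shift): bovalyifu → bovalyihu
  rule 2 (unconditioned shift): bovalyihu → vovalyihu
  rule 3 (vowel merger): vovalyihu → vovalyiho
  rule 4 (vowel merger): vovalyiho → vovelyiho
  rule 5: no change — vovelyiho
  rule 6 (h-loss): vovelyiho → vovelyio
  ⇒ Fesolish vovelyio

vovelyio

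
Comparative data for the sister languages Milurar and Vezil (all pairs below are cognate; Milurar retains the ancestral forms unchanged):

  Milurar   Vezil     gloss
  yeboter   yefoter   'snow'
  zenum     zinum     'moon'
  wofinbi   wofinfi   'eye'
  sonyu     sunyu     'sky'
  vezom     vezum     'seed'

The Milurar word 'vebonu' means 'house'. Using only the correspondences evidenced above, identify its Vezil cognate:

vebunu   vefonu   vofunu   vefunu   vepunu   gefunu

vefunu

yeboter ~ yefoter — Milurar b corresponds to Vezil f between vowels (before a back vowel).
sonyu ~ sunyu — Milurar o corresponds to Vezil u after a consonant, before a nasal.
Applying these to Milurar 'vebonu':
  vebonu → vefonu   (b→f between vowels (before a back vowel))
  vefonu → vefunu   (o→u after a consonant, before a nasal)
So the Vezil cognate is 'vefunu'.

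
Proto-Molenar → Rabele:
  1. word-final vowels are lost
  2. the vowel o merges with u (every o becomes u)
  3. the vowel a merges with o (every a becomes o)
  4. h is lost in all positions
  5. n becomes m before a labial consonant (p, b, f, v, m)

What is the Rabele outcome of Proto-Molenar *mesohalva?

mesuolv

Rabele: *mesohalva > mesohalv > mesuhalv > mesuholv > mesuolv  (by apocope, vowel merger, vowel merger, h-loss)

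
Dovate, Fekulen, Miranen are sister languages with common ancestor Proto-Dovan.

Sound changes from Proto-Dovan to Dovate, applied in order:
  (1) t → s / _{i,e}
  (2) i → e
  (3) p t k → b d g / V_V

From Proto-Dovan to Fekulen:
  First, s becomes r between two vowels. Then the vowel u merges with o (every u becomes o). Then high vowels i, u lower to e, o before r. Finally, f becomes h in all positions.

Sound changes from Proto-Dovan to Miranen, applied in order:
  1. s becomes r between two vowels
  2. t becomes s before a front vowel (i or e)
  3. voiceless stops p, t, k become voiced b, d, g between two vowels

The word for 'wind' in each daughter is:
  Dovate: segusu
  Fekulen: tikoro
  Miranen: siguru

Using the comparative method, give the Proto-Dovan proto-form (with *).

*tikusu

Position 3: Dovate has g, Fekulen has k, Miranen has g. Fekulen preserves k here (none of its changes turn any other segment into k), so the proto-segment is *k.
Position 4: Dovate has u, Fekulen has o, Miranen has u. Dovate preserves u here (none of its changes turn any other segment into u), so the proto-segment is *u.
Position 1: Dovate has s, Fekulen has t, Miranen has s. Fekulen preserves t here (none of its changes turn any other segment into t), so the proto-segment is *t.
Verify the candidate proto-form against each daughter:
Dovate: start from *tikusu.
  rule 1 (palatalisation): tikusu → sikusu
  rule 2 (vowel merger): sikusu → sekusu
  rule 3 (intervocalic voicing): sekusu → segusu
  ⇒ Dovate segusu
Fekulen: *tikusu > tikuru > tikoro  (by rhotacism, vowel merger)
Miranen: start from *tikusu.
  rule 1 (rhotacism): tikusu → tikuru
  rule 2 (palatalisation): tikuru → sikuru
  rule 3 (intervocalic voicing): sikuru → siguru
  ⇒ Miranen siguru
*tikusu is the unique common source.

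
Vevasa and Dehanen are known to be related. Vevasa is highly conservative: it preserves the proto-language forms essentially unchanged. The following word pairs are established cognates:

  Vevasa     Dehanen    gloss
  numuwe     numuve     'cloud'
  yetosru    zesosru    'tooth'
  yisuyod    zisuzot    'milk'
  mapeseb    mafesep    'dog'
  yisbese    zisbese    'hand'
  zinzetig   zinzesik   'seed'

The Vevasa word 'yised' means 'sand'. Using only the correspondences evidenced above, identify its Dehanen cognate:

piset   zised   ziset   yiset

ziset

yisuyod ~ zisuzot, yisbese ~ zisbese — Vevasa y corresponds to Dehanen z word-initially before a front vowel.
yisuyod ~ zisuzot — Vevasa d corresponds to Dehanen t word-finally.
Applying these to Vevasa 'yised':
  yised → zised   (y→z word-initially before a front vowel)
  zised → ziset   (d→t word-finally)
So the Dehanen cognate is 'ziset'.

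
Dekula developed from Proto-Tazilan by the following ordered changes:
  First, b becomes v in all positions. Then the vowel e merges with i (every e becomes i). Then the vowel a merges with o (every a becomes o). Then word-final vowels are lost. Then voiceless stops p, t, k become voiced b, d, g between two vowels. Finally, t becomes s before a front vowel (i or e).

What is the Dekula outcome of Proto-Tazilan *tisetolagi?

Dekula: *tisetolagi
  tisetolagi (rule 1 does not apply)
  tisetolagi → tisitolagi   [vowel merger]
  tisitolagi → tisitologi   [vowel merger]
  tisitologi → tisitolog   [apocope]
  tisitolog → tisidolog   [intervocalic voicing]
  tisidolog → sisidolog   [palatalisation]
  giving Dekula sisidolog.

sisidolog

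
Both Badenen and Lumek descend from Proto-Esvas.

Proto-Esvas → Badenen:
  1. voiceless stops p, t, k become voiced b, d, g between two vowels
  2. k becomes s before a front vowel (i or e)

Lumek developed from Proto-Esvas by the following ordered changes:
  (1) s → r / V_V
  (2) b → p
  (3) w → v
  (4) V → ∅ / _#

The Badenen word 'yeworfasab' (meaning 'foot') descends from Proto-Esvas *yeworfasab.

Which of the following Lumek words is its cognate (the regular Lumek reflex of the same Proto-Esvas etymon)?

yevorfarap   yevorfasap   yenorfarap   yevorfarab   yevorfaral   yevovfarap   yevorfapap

yevorfarap

Lumek: *yeworfasab > yeworfarab > yeworfarap > yevorfarap  (by rhotacism, unconditioned shift, unconditioned shift)
Among the options, 'yevorfarap' alone shows every Lumek change applied in order.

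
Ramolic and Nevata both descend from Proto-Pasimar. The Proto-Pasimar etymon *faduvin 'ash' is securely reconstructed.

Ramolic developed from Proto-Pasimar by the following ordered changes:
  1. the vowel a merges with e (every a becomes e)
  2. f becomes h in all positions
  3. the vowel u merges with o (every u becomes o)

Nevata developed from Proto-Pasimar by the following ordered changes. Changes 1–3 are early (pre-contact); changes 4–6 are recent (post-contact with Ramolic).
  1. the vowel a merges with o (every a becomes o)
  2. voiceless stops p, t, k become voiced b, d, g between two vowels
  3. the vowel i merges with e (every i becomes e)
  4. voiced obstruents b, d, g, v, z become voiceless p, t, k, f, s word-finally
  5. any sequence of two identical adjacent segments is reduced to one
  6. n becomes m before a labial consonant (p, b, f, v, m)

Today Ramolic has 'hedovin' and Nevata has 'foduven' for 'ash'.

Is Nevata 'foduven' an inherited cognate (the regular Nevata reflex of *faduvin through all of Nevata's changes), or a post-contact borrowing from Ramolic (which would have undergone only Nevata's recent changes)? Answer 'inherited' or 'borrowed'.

If inherited, *faduvin would pass through all of Nevata's changes:
Nevata: start from *faduvin.
  rule 1 (vowel merger): faduvin → foduvin
  rule 2: no change — foduvin
  rule 3 (vowel merger): foduvin → foduven
  rule 4: no change — foduven
  rule 5: no change — foduven
  rule 6: no change — foduven
  ⇒ Nevata foduven
If borrowed from Ramolic 'hedovin' after the early changes, it would undergo only the recent ones:
  rule 4 (final devoicing): no change (hedovin)
  rule 5 (degemination): no change (hedovin)
  rule 6 (nasal place assimilation): no change (hedovin)
  ⇒ as a loan: hedovin
Nevata 'foduven' matches the inherited outcome exactly, so it is an inherited cognate, not a loan.

inherited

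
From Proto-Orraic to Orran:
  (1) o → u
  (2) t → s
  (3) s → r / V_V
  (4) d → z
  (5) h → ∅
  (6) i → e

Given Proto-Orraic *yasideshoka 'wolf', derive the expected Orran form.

yarezesuka

Orran: start from *yasideshoka.
  rule 1 (vowel merger): yasideshoka → yasideshuka
  rule 2: no change — yasideshuka
  rule 3 (rhotacism): yasideshuka → yarideshuka
  rule 4 (unconditioned shift): yarideshuka → yarizeshuka
  rule 5 (h-loss): yarizeshuka → yarizesuka
  rule 6 (vowel merger): yarizesuka → yarezesuka
  ⇒ Orran yarezesuka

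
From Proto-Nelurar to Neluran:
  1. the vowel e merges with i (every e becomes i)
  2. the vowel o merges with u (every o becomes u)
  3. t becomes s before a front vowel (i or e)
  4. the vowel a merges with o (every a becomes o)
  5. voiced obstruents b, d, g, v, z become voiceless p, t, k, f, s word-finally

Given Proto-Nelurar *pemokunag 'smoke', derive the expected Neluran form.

pimukunok

Neluran: *pemokunag
  pemokunag → pimokunag   [vowel merger]
  pimokunag → pimukunag   [vowel merger]
  pimukunag (rule 3 does not apply)
  pimukunag → pimukunog   [vowel merger]
  pimukunog → pimukunok   [final devoicing]
  giving Neluran pimukunok.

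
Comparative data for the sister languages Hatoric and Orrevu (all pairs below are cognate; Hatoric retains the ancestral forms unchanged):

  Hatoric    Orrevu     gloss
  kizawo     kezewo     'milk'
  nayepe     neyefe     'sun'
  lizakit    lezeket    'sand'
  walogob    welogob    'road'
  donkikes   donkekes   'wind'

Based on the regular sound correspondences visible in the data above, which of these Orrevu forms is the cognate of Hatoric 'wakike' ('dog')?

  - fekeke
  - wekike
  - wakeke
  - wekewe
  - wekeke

kizawo ~ kezewo, nayepe ~ neyefe — Hatoric a corresponds to Orrevu e after a consonant, before a consonant other than r, m, n, p, b, f, v.
kizawo ~ kezewo, lizakit ~ lezeket — Hatoric i corresponds to Orrevu e after a consonant, before a consonant other than r, m, n, p, b, f, v.
Applying these to Hatoric 'wakike':
  wakike → wekike   (a→e after a consonant, before a consonant other than r, m, n, p, b, f, v)
  wekike → wekeke   (i→e after a consonant, before a consonant other than r, m, n, p, b, f, v)
So the Orrevu cognate is 'wekeke'.

wekeke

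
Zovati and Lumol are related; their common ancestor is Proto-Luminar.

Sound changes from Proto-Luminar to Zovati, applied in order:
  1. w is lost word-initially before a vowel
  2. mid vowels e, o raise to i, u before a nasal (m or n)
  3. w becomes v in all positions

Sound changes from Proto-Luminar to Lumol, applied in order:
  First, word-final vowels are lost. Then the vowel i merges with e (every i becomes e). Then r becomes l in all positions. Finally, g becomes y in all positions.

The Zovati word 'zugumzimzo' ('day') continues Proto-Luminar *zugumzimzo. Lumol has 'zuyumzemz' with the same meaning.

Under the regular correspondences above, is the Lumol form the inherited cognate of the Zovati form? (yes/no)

Derive the expected Lumol reflex of *zugumzimzo:
Lumol: start from *zugumzimzo.
  rule 1 (apocope): zugumzimzo → zugumzimz
  rule 2 (vowel merger): zugumzimz → zugumzemz
  rule 3: no change — zugumzemz
  rule 4 (unconditioned shift): zugumzemz → zuyumzemz
  ⇒ Lumol zuyumzemz
Lumol 'zuyumzemz' matches the regular reflex exactly, so the pair is cognate.

yes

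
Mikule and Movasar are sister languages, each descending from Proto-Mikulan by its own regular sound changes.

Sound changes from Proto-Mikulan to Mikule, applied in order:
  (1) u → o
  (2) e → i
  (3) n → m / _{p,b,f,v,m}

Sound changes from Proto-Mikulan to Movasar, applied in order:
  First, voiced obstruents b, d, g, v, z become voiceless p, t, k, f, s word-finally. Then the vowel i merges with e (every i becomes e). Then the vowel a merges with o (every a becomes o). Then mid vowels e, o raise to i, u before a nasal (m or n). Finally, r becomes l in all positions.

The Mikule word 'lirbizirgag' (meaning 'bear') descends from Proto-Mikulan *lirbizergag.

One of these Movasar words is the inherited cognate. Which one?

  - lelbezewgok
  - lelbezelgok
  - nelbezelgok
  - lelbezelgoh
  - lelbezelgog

lelbezelgok

Movasar: *lirbizergag
  lirbizergag → lirbizergak   [final devoicing]
  lirbizergak → lerbezergak   [vowel merger]
  lerbezergak → lerbezergok   [vowel merger]
  lerbezergok (rule 4 does not apply)
  lerbezergok → lelbezelgok   [unconditioned shift]
  giving Movasar lelbezelgok.
Only 'lelbezelgok' matches the regular Movasar development of *lirbizergag.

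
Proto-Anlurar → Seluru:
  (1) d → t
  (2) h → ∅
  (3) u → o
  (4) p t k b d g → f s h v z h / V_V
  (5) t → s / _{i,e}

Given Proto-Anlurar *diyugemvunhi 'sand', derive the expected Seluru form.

Seluru: start from *diyugemvunhi.
  rule 1 (unconditioned shift): diyugemvunhi → tiyugemvunhi
  rule 2 (h-loss): tiyugemvunhi → tiyugemvuni
  rule 3 (vowel merger): tiyugemvuni → tiyogemvoni
  rule 4 (intervocalic lenition): tiyogemvoni → tiyohemvoni
  rule 5 (palatalisation): tiyohemvoni → siyohemvoni
  ⇒ Seluru siyohemvoni

siyohemvoni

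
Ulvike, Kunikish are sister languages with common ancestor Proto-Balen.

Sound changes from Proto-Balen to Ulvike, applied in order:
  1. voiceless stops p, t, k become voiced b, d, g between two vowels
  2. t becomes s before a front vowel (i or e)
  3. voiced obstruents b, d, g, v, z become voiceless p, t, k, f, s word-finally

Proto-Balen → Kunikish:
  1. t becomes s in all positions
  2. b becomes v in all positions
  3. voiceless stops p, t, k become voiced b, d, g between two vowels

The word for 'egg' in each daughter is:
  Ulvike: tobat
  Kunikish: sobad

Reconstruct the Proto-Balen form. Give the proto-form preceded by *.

*topad

Position 1: Ulvike has t, Kunikish has s. Taking the neighbouring segments as reconstructed: Ulvike t can only go back to *t; Kunikish s could go back to *t or *s — the one source consistent with every daughter is *t.
Position 5: Ulvike has t, Kunikish has d. Kunikish preserves d here (none of its changes turn any other segment into d), so the proto-segment is *d.
Continuing position by position gives *topad; check it forward:
Ulvike: start from *topad.
  rule 1 (intervocalic voicing): topad → tobad
  rule 2: no change — tobad
  rule 3 (final devoicing): tobad → tobat
  ⇒ Ulvike tobat
Kunikish: *topad
  topad → sopad   [unconditioned shift]
  sopad (rule 2 does not apply)
  sopad → sobad   [intervocalic voicing]
  giving Kunikish sobad.
Only *topad yields all of Ulvike tobat, Kunikish sobad.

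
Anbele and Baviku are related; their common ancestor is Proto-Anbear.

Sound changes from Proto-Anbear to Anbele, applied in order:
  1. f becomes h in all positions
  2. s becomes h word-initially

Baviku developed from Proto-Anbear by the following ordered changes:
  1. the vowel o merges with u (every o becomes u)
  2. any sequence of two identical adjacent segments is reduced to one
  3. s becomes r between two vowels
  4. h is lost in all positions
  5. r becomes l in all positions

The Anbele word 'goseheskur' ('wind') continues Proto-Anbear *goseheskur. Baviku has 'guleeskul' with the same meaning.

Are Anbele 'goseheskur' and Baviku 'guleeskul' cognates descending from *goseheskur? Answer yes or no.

Derive the expected Baviku reflex of *goseheskur:
Baviku: start from *goseheskur.
  rule 1 (vowel merger): goseheskur → guseheskur
  rule 2: no change — guseheskur
  rule 3 (rhotacism): guseheskur → gureheskur
  rule 4 (h-loss): gureheskur → gureeskur
  rule 5 (unconditioned shift): gureeskur → guleeskul
  ⇒ Baviku guleeskul
Baviku 'guleeskul' matches the regular reflex exactly, so the pair is cognate.

yes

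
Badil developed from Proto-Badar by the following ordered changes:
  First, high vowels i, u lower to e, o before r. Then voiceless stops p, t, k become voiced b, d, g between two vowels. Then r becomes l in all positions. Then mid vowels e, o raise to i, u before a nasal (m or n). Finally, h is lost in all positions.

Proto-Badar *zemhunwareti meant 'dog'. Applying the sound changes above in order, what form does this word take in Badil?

zimunwaledi

Badil: start from *zemhunwareti.
  rule 1: no change — zemhunwareti
  rule 2 (intervocalic voicing): zemhunwareti → zemhunwaredi
  rule 3 (unconditioned shift): zemhunwaredi → zemhunwaledi
  rule 4 (pre-nasal raising): zemhunwaledi → zimhunwaledi
  rule 5 (h-loss): zimhunwaledi → zimunwaledi
  ⇒ Badil zimunwaledi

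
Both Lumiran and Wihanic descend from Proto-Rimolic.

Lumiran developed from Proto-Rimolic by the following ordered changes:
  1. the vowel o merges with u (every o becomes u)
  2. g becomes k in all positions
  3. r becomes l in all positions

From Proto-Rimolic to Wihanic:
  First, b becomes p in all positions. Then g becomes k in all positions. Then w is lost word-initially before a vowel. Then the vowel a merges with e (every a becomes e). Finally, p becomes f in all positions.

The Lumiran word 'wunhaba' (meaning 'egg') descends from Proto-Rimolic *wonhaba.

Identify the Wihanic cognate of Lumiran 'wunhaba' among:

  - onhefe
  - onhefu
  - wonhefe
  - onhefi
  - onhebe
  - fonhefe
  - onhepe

onhefe

Wihanic: start from *wonhaba.
  rule 1 (unconditioned shift): wonhaba → wonhapa
  rule 2: no change — wonhapa
  rule 3 (glide loss): wonhapa → onhapa
  rule 4 (vowel merger): onhapa → onhepe
  rule 5 (unconditioned shift): onhepe → onhefe
  ⇒ Wihanic onhefe
Among the options, 'onhefe' alone shows every Wihanic change applied in order.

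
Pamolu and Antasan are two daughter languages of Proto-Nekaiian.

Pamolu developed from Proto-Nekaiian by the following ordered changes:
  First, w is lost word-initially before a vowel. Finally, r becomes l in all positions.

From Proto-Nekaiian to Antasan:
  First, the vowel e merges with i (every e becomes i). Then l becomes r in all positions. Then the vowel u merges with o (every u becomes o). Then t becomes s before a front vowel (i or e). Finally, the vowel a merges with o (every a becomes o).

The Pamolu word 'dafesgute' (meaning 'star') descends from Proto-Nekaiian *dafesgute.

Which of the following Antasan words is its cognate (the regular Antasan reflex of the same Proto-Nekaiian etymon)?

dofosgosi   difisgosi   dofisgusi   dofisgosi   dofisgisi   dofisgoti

dofisgosi

Antasan: *dafesgute > dafisguti > dafisgoti > dafisgosi > dofisgosi  (by vowel merger, vowel merger, palatalisation, vowel merger)
The other candidates each miss or misapply at least one Antasan change.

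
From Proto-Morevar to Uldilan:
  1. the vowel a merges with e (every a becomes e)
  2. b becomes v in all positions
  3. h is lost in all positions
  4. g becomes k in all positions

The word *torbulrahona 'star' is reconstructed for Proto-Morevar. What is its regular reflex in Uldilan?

torvulreone

Uldilan: start from *torbulrahona.
  rule 1 (vowel merger): torbulrahona → torbulrehone
  rule 2 (unconditioned shift): torbulrehone → torvulrehone
  rule 3 (h-loss): torvulrehone → torvulreone
  rule 4: no change — torvulreone
  ⇒ Uldilan torvulreone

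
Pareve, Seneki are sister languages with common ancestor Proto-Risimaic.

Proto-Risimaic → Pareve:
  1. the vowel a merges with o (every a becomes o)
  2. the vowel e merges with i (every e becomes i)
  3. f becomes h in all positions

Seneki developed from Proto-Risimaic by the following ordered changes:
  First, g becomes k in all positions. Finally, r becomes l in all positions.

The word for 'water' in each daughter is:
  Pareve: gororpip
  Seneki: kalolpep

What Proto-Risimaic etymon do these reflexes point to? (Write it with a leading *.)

*garorpep

Position 5: Pareve has r, Seneki has l. Pareve preserves r here (none of its changes turn any other segment into r), so the proto-segment is *r.
Position 7: Pareve has i, Seneki has e. Seneki preserves e here (none of its changes turn any other segment into e), so the proto-segment is *e.
Continuing position by position gives *garorpep; check it forward:
Pareve: start from *garorpep.
  rule 1 (vowel merger): garorpep → gororpep
  rule 2 (vowel merger): gororpep → gororpip
  rule 3: no change — gororpip
  ⇒ Pareve gororpip
Seneki: *garorpep
  garorpep → karorpep   [unconditioned shift]
  karorpep → kalolpep   [unconditioned shift]
  giving Seneki kalolpep.
Only *garorpep yields all of Pareve gororpip, Seneki kalolpep.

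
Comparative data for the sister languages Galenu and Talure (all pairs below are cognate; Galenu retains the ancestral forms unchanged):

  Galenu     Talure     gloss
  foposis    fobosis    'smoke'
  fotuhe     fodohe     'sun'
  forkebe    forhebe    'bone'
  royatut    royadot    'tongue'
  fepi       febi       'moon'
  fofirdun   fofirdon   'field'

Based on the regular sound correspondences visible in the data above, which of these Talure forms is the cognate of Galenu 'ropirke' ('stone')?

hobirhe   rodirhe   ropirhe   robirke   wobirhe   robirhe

fepi ~ febi — Galenu p corresponds to Talure b between vowels (before a front vowel).
forkebe ~ forhebe — Galenu k corresponds to Talure h after a consonant, before a front vowel.
Applying these to Galenu 'ropirke':
  ropirke → robirke   (p→b between vowels (before a front vowel))
  robirke → robirhe   (k→h after a consonant, before a front vowel)
So the Talure cognate is 'robirhe'.

robirhe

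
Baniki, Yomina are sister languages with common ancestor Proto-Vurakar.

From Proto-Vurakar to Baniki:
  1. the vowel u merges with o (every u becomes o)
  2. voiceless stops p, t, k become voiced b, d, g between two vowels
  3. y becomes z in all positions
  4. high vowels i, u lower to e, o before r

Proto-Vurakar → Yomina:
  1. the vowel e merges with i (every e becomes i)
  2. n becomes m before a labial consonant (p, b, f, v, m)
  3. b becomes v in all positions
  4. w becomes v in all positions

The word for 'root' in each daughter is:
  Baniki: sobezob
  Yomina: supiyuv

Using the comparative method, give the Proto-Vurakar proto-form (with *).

Position 3: Baniki has b, Yomina has p. Yomina preserves p here (none of its changes turn any other segment into p), so the proto-segment is *p.
Position 7: Baniki has b, Yomina has v. Taking the neighbouring segments as reconstructed: Baniki b can only go back to *b; Yomina v could go back to *b or *v or *w — the one source consistent with every daughter is *b.
This points to *supeyub. Verify forward in each daughter:
Baniki: *supeyub
  supeyub → sopeyob   [vowel merger]
  sopeyob → sobeyob   [intervocalic voicing]
  sobeyob → sobezob   [unconditioned shift]
  sobezob (rule 4 does not apply)
  giving Baniki sobezob.
Yomina: start from *supeyub.
  rule 1 (vowel merger): supeyub → supiyub
  rule 2: no change — supiyub
  rule 3 (unconditioned shift): supiyub → supiyuv
  rule 4: no change — supiyuv
  ⇒ Yomina supiyuv
*supeyub is the unique common source.

*supeyub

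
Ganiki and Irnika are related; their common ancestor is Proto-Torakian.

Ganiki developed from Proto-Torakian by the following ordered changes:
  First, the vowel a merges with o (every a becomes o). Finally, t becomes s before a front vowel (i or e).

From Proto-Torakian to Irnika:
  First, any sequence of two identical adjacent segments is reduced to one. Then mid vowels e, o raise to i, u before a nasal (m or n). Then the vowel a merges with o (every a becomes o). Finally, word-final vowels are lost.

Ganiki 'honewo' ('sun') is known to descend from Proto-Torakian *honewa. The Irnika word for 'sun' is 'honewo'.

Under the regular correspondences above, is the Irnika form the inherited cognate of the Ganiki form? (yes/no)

no

Derive the expected Irnika reflex of *honewa:
Irnika: *honewa
  honewa (rule 1 does not apply)
  honewa → hunewa   [pre-nasal raising]
  hunewa → hunewo   [vowel merger]
  hunewo → hunew   [apocope]
  giving Irnika hunew.
The regular Irnika reflex would be 'hunew', but the attested form is 'honewo'. The correspondence is irregular, so they are not cognates (the Irnika form has a different source).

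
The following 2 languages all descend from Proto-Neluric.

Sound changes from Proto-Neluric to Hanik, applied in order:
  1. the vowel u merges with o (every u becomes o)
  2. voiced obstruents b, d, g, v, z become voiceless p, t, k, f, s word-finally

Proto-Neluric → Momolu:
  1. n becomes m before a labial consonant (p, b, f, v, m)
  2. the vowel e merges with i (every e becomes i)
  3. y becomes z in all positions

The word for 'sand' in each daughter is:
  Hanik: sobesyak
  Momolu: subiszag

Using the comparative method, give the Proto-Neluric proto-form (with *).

*subesyag

Position 4: Hanik has e, Momolu has i. Hanik preserves e here (none of its changes turn any other segment into e), so the proto-segment is *e.
Position 8: Hanik has k, Momolu has g. Momolu preserves g here (none of its changes turn any other segment into g), so the proto-segment is *g.
Position 2: Hanik has o, Momolu has u. Momolu preserves u here (none of its changes turn any other segment into u), so the proto-segment is *u.
Verify the candidate proto-form against each daughter:
Hanik: *subesyag
  subesyag → sobesyag   [vowel merger]
  sobesyag → sobesyak   [final devoicing]
  giving Hanik sobesyak.
Momolu: *subesyag > subisyag > subiszag  (by vowel merger, unconditioned shift)
*subesyag is the unique common source.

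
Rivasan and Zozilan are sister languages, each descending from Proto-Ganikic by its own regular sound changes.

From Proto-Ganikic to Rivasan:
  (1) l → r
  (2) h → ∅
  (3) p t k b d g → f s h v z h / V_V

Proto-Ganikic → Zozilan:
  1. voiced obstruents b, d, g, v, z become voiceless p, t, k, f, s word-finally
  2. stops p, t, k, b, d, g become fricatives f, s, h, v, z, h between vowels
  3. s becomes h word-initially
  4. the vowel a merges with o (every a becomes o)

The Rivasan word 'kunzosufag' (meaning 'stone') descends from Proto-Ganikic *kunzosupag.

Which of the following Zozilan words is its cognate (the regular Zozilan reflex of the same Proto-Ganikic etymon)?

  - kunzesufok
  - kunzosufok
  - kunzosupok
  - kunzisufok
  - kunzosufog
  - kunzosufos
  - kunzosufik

kunzosufok

Zozilan: *kunzosupag > kunzosupak > kunzosufak > kunzosufok  (by final devoicing, intervocalic lenition, vowel merger)
Among the options, 'kunzosufok' alone shows every Zozilan change applied in order.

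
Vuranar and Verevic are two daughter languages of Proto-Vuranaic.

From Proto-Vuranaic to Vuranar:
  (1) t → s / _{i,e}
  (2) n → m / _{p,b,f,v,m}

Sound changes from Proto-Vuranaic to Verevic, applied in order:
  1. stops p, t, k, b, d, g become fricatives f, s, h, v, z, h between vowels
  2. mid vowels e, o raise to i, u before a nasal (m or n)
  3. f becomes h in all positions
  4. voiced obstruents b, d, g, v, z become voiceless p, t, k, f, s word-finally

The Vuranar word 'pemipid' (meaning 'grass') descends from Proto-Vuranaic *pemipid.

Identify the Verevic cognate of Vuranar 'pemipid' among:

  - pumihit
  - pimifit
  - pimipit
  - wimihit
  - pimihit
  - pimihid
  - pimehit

Verevic: *pemipid > pemifid > pimifid > pimihid > pimihit  (by intervocalic lenition, pre-nasal raising, unconditioned shift, final devoicing)

pimihit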